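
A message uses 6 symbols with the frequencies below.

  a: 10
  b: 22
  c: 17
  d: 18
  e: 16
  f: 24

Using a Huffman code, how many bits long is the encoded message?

Greedily combine the two least-frequent nodes:
combine a(10), e(16) → 26
combine c(17), d(18) → 35
combine b(22), f(24) → 46
combine 26, 35 → 61
combine 46, 61 → 107
Each symbol's bit-cost is frequency × depth; summing gives 275 bits (equivalently 26 + 35 + 46 + 61 + 107).

275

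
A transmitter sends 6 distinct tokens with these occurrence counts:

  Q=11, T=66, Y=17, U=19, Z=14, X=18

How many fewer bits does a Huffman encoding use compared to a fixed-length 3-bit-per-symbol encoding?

107

Fixed-length: 3 bits × 145 symbols = 435 bits.
Huffman merges:
combine Q(11), Z(14) → 25
combine Y(17), X(18) → 35
combine U(19), 25 → 44
combine 35, 44 → 79
combine T(66), 79 → 145
Huffman total = 25 + 35 + 44 + 79 + 145 = 328 bits.
Saving = 435 − 328 = 107 bits.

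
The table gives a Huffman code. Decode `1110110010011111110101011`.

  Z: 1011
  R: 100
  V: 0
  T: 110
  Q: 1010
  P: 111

PVTVRPPQZ

Read left to right; each codeword is recognised as soon as it completes (prefix code):
  111→P | 0→V | 110→T | 0→V | 100→R | 111→P | 111→P | 1010→Q | 1011→Z
Decoded message: PVTVRPPQZ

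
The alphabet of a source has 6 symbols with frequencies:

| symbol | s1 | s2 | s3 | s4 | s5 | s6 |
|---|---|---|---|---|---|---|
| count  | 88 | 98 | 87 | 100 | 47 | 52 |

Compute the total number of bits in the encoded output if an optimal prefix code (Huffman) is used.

1218

Merge the two smallest weights repeatedly:
merge s5(47) and s6(52): 99
merge s3(87) and s1(88): 175
merge s2(98) and 99: 197
merge s4(100) and 175: 275
merge 197 and 275: 472
Each symbol's bit-cost is frequency × depth; summing gives 1218 bits (equivalently 99 + 175 + 197 + 275 + 472).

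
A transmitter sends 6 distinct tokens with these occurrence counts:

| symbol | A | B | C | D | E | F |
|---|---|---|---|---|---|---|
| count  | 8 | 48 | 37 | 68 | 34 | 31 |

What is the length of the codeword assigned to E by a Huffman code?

Repeatedly merge the two smallest:
merge A(8) and F(31): 39
merge E(34) and C(37): 71
merge 39 and B(48): 87
merge D(68) and 71: 139
merge 87 and 139: 226
E sits 3 levels below the root, so its codeword is 3 bits.

3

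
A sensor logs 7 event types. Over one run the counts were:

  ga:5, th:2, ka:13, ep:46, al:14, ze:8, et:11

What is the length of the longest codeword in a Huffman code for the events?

Merge the two lowest-weight nodes at each step:
merge th(2) and ga(5): 7
merge 7 and ze(8): 15
merge et(11) and ka(13): 24
merge al(14) and 15: 29
merge 24 and 29: 53
merge ep(46) and 53: 99
The rarest symbols sit at the bottom; the longest codeword is 5 bits.

5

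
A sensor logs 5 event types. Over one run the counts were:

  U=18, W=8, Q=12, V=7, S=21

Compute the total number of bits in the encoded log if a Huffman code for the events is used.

147

Build the Huffman tree bottom-up:
merge V(7) and W(8): 15
merge Q(12) and 15: 27
merge U(18) and S(21): 39
merge 27 and 39: 66
Total encoded bits = sum of merged weights = 15 + 27 + 39 + 66 = 147.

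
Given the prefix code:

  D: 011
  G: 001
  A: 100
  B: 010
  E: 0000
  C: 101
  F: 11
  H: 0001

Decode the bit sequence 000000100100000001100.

Read left to right; each codeword is recognised as soon as it completes (prefix code):
  0000→E | 001→G | 001→G | 0000→E | 0001→H | 100→A
Decoded message: EGGEHA

EGGEHA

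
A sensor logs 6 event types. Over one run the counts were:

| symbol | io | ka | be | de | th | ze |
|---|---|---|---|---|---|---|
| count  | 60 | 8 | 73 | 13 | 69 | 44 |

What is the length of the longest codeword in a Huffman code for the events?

4

Merge the two lowest-weight nodes at each step:
combine ka(8), de(13) → 21
combine 21, ze(44) → 65
combine io(60), 65 → 125
combine th(69), be(73) → 142
combine 125, 142 → 267
The rarest symbols sit at the bottom; the longest codeword is 4 bits.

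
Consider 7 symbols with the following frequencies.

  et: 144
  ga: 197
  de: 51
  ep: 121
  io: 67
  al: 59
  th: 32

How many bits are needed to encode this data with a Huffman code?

Greedily combine the two least-frequent nodes:
combine th(32), de(51) → 83
combine al(59), io(67) → 126
combine 83, ep(121) → 204
combine 126, et(144) → 270
combine ga(197), 204 → 401
combine 270, 401 → 671
Total encoded bits = sum of merged weights = 83 + 126 + 204 + 270 + 401 + 671 = 1755.

1755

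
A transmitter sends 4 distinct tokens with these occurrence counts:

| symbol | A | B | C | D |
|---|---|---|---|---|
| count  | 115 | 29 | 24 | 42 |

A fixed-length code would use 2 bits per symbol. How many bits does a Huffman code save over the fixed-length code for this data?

Fixed-length: 2 bits × 210 symbols = 420 bits.
Huffman merges:
combine C(24), B(29) → 53
combine D(42), 53 → 95
combine 95, A(115) → 210
Huffman total = 53 + 95 + 210 = 358 bits.
Saving = 420 − 358 = 62 bits.

62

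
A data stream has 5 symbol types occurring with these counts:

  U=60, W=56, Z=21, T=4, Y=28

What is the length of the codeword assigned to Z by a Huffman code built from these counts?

4

Repeatedly merge the two smallest:
merge T(4) and Z(21): 25
merge 25 and Y(28): 53
merge 53 and W(56): 109
merge U(60) and 109: 169
Z sits 4 levels below the root, so its codeword is 4 bits.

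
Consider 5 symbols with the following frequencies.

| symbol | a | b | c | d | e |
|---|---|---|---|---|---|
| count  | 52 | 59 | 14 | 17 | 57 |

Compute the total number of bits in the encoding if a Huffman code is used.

429

Build the Huffman tree bottom-up:
merge c(14) and d(17): 31
merge 31 and a(52): 83
merge e(57) and b(59): 116
merge 83 and 116: 199
Total encoded bits = sum of merged weights = 31 + 83 + 116 + 199 = 429.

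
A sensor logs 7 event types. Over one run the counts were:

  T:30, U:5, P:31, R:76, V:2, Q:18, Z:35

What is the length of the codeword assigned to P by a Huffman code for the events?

Build the tree from the bottom:
merge V(2) and U(5): 7
merge 7 and Q(18): 25
merge 25 and T(30): 55
merge P(31) and Z(35): 66
merge 55 and 66: 121
merge R(76) and 121: 197
P sits 3 levels below the root, so its codeword is 3 bits.

3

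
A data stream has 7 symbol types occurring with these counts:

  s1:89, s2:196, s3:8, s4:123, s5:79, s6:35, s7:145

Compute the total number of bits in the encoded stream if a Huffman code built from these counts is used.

1726

Build the Huffman tree bottom-up:
merge s3(8) and s6(35): 43
merge 43 and s5(79): 122
merge s1(89) and 122: 211
merge s4(123) and s7(145): 268
merge s2(196) and 211: 407
merge 268 and 407: 675
Total encoded bits = sum of merged weights = 43 + 122 + 211 + 268 + 407 + 675 = 1726.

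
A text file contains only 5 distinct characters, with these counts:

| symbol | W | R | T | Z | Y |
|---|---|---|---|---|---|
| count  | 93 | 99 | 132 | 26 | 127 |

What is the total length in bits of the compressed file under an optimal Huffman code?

1073

Merge the two smallest weights repeatedly:
Z(26) + W(93) → 119
R(99) + 119 → 218
Y(127) + T(132) → 259
218 + 259 → 477
Each symbol's bit-cost is frequency × depth; summing gives 1073 bits (equivalently 119 + 218 + 259 + 477).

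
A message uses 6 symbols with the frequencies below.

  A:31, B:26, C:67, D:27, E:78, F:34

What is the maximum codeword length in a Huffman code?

3

Merge the two lowest-weight nodes at each step:
merge B(26) and D(27): 53
merge A(31) and F(34): 65
merge 53 and 65: 118
merge C(67) and E(78): 145
merge 118 and 145: 263
The first pair merged (B, D) ends up deepest, at depth 3.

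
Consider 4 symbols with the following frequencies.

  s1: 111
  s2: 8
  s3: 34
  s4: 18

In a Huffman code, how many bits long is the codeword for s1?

1

Huffman merges, smallest pair first:
combine s2(8), s4(18) → 26
combine 26, s3(34) → 60
combine 60, s1(111) → 171
s1 sits one level below the root: a 1-bit codeword.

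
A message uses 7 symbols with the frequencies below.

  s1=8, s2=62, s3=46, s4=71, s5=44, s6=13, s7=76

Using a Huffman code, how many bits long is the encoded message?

834

Build the Huffman tree bottom-up:
s1(8) + s6(13) → 21
21 + s5(44) → 65
s3(46) + s2(62) → 108
65 + s4(71) → 136
s7(76) + 108 → 184
136 + 184 → 320
The encoded length is the sum of every internal node's weight: 21 + 65 + 108 + 136 + 184 + 320 = 834 bits.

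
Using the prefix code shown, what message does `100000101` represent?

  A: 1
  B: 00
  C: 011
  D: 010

ABBDA

Read left to right; each codeword is recognised as soon as it completes (prefix code):
  1→A | 00→B | 00→B | 010→D | 1→A
Decoded message: ABBDA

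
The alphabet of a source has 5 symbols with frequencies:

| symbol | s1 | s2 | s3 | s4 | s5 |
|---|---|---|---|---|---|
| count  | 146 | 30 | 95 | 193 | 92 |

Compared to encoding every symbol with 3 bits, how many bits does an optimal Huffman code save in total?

Fixed-length: 3 bits × 556 symbols = 1668 bits.
Huffman merges:
merge s2(30) and s5(92): 122
merge s3(95) and 122: 217
merge s1(146) and s4(193): 339
merge 217 and 339: 556
Huffman total = 122 + 217 + 339 + 556 = 1234 bits.
Saving = 1668 − 1234 = 434 bits.

434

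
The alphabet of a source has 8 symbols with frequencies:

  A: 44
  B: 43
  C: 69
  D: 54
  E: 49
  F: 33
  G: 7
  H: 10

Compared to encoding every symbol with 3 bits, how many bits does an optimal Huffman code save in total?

56

Fixed-length: 3 bits × 309 symbols = 927 bits.
Huffman merges:
merge G(7) and H(10): 17
merge 17 and F(33): 50
merge B(43) and A(44): 87
merge E(49) and 50: 99
merge D(54) and C(69): 123
merge 87 and 99: 186
merge 123 and 186: 309
Huffman total = 17 + 50 + 87 + 99 + 123 + 186 + 309 = 871 bits.
Saving = 927 − 871 = 56 bits.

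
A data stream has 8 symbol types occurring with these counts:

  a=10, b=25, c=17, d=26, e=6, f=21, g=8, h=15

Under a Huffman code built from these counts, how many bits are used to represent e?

Repeatedly merge the two smallest:
merge e(6) and g(8): 14
merge a(10) and 14: 24
merge h(15) and c(17): 32
merge f(21) and 24: 45
merge b(25) and d(26): 51
merge 32 and 45: 77
merge 51 and 77: 128
e sits 5 levels below the root, so its codeword is 5 bits.

5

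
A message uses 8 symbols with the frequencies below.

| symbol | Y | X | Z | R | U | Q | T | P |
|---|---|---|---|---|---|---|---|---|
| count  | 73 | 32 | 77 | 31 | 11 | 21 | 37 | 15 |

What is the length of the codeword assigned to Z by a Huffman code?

Build the tree from the bottom:
U(11) + P(15) → 26
Q(21) + 26 → 47
R(31) + X(32) → 63
T(37) + 47 → 84
63 + Y(73) → 136
Z(77) + 84 → 161
136 + 161 → 297
Z sits 2 levels below the root, so its codeword is 2 bits.

2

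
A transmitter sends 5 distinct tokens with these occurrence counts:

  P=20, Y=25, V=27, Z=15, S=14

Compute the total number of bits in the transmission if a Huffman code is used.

Build the Huffman tree bottom-up:
merge S(14) and Z(15): 29
merge P(20) and Y(25): 45
merge V(27) and 29: 56
merge 45 and 56: 101
Each symbol's bit-cost is frequency × depth; summing gives 231 bits (equivalently 29 + 45 + 56 + 101).

231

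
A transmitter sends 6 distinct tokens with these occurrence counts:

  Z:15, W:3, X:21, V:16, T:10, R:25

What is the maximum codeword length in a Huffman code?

Merge the two lowest-weight nodes at each step:
combine W(3), T(10) → 13
combine 13, Z(15) → 28
combine V(16), X(21) → 37
combine R(25), 28 → 53
combine 37, 53 → 90
Maximum depth reached is 4.

4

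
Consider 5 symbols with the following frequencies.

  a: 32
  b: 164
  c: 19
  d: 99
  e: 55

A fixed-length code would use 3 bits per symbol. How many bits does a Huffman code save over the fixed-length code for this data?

376

Fixed-length: 3 bits × 369 symbols = 1107 bits.
Huffman merges:
c(19) + a(32) → 51
51 + e(55) → 106
d(99) + 106 → 205
b(164) + 205 → 369
Huffman total = 51 + 106 + 205 + 369 = 731 bits.
Saving = 1107 − 731 = 376 bits.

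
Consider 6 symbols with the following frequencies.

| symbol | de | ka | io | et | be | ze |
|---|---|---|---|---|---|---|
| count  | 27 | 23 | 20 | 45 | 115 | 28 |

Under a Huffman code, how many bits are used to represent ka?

4

Build the tree from the bottom:
io(20) + ka(23) → 43
de(27) + ze(28) → 55
43 + et(45) → 88
55 + 88 → 143
be(115) + 143 → 258
The subtree containing ka is merged 4 times, so code length = 4.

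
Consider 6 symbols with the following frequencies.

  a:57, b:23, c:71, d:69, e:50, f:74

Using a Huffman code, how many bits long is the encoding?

Greedily combine the two least-frequent nodes:
b(23) + e(50) → 73
a(57) + d(69) → 126
c(71) + 73 → 144
f(74) + 126 → 200
144 + 200 → 344
Each symbol's bit-cost is frequency × depth; summing gives 887 bits (equivalently 73 + 126 + 144 + 200 + 344).

887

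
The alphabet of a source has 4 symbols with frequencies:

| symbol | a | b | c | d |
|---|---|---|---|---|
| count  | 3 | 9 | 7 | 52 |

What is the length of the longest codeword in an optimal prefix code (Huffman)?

3

Merge the two lowest-weight nodes at each step:
merge a(3) and c(7): 10
merge b(9) and 10: 19
merge 19 and d(52): 71
The rarest symbols sit at the bottom; the longest codeword is 3 bits.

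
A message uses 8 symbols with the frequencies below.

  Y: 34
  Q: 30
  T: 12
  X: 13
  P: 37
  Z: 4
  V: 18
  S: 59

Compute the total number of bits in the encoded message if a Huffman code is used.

570

Greedily combine the two least-frequent nodes:
merge Z(4) and T(12): 16
merge X(13) and 16: 29
merge V(18) and 29: 47
merge Q(30) and Y(34): 64
merge P(37) and 47: 84
merge S(59) and 64: 123
merge 84 and 123: 207
The encoded length is the sum of every internal node's weight: 16 + 29 + 47 + 64 + 84 + 123 + 207 = 570 bits.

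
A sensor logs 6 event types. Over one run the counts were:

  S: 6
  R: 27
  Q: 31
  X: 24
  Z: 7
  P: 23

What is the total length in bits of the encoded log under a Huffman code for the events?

Build the Huffman tree bottom-up:
combine S(6), Z(7) → 13
combine 13, P(23) → 36
combine X(24), R(27) → 51
combine Q(31), 36 → 67
combine 51, 67 → 118
The encoded length is the sum of every internal node's weight: 13 + 36 + 51 + 67 + 118 = 285 bits.

285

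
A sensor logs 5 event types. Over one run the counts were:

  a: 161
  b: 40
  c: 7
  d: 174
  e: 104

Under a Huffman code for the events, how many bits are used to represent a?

2

Build the tree from the bottom:
combine c(7), b(40) → 47
combine 47, e(104) → 151
combine 151, a(161) → 312
combine d(174), 312 → 486
a's leaf is at depth 2, giving a 2-bit codeword.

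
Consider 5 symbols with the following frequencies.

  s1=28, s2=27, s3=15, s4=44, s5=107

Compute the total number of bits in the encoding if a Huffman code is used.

Greedily combine the two least-frequent nodes:
s3(15) + s2(27) → 42
s1(28) + 42 → 70
s4(44) + 70 → 114
s5(107) + 114 → 221
The encoded length is the sum of every internal node's weight: 42 + 70 + 114 + 221 = 447 bits.

447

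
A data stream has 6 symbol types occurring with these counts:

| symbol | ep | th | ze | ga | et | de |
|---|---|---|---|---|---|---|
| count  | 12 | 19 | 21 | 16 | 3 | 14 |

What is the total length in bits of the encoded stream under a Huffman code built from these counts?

Merge the two smallest weights repeatedly:
et(3) + ep(12) → 15
de(14) + 15 → 29
ga(16) + th(19) → 35
ze(21) + 29 → 50
35 + 50 → 85
The encoded length is the sum of every internal node's weight: 15 + 29 + 35 + 50 + 85 = 214 bits.

214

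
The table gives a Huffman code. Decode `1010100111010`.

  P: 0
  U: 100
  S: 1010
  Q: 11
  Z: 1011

SUQS

Read left to right; each codeword is recognised as soon as it completes (prefix code):
  1010→S | 100→U | 11→Q | 1010→S
Decoded message: SUQS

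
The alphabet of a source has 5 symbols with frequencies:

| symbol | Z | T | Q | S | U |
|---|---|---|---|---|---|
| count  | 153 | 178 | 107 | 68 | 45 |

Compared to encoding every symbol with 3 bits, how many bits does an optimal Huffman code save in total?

438

Fixed-length: 3 bits × 551 symbols = 1653 bits.
Huffman merges:
U(45) + S(68) → 113
Q(107) + 113 → 220
Z(153) + T(178) → 331
220 + 331 → 551
Huffman total = 113 + 220 + 331 + 551 = 1215 bits.
Saving = 1653 − 1215 = 438 bits.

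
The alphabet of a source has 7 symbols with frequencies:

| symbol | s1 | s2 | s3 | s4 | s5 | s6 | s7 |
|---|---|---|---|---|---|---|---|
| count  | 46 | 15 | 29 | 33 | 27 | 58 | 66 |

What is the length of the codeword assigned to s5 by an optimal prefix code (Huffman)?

4

Repeatedly merge the two smallest:
merge s2(15) and s5(27): 42
merge s3(29) and s4(33): 62
merge 42 and s1(46): 88
merge s6(58) and 62: 120
merge s7(66) and 88: 154
merge 120 and 154: 274
s5 sits 4 levels below the root, so its codeword is 4 bits.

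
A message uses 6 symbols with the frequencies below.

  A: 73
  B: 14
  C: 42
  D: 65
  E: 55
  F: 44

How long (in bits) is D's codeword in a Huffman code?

2

Repeatedly merge the two smallest:
combine B(14), C(42) → 56
combine F(44), E(55) → 99
combine 56, D(65) → 121
combine A(73), 99 → 172
combine 121, 172 → 293
D's leaf is at depth 2, giving a 2-bit codeword.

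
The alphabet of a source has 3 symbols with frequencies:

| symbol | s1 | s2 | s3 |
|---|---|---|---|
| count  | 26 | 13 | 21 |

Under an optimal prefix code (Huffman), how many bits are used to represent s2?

2

Repeatedly merge the two smallest:
s2(13) + s3(21) → 34
s1(26) + 34 → 60
s2 sits 2 levels below the root, so its codeword is 2 bits.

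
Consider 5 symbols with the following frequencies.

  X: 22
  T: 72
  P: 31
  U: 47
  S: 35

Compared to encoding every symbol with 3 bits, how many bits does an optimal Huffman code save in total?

Fixed-length: 3 bits × 207 symbols = 621 bits.
Huffman merges:
combine X(22), P(31) → 53
combine S(35), U(47) → 82
combine 53, T(72) → 125
combine 82, 125 → 207
Huffman total = 53 + 82 + 125 + 207 = 467 bits.
Saving = 621 − 467 = 154 bits.

154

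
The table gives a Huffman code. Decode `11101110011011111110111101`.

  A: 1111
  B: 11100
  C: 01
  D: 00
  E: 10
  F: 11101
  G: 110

FGCEAFF

Read left to right; each codeword is recognised as soon as it completes (prefix code):
  11101→F | 110→G | 01→C | 10→E | 1111→A | 11101→F | 11101→F
Decoded message: FGCEAFF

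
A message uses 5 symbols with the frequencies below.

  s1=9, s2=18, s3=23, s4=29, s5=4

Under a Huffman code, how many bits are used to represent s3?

2

Huffman merges, smallest pair first:
merge s5(4) and s1(9): 13
merge 13 and s2(18): 31
merge s3(23) and s4(29): 52
merge 31 and 52: 83
The subtree containing s3 is merged 2 times, so code length = 2.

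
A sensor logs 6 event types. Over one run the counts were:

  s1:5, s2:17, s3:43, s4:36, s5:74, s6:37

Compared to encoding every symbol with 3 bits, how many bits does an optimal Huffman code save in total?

Fixed-length: 3 bits × 212 symbols = 636 bits.
Huffman merges:
combine s1(5), s2(17) → 22
combine 22, s4(36) → 58
combine s6(37), s3(43) → 80
combine 58, s5(74) → 132
combine 80, 132 → 212
Huffman total = 22 + 58 + 80 + 132 + 212 = 504 bits.
Saving = 636 − 504 = 132 bits.

132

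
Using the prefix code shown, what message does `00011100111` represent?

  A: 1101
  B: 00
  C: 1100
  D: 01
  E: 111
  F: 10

Read left to right; each codeword is recognised as soon as it completes (prefix code):
  00→B | 01→D | 1100→C | 111→E
Decoded message: BDCE

BDCE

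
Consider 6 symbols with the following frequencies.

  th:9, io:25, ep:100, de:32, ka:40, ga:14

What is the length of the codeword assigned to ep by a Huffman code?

Repeatedly merge the two smallest:
th(9) + ga(14) → 23
23 + io(25) → 48
de(32) + ka(40) → 72
48 + 72 → 120
ep(100) + 120 → 220
ep sits one level below the root: a 1-bit codeword.

1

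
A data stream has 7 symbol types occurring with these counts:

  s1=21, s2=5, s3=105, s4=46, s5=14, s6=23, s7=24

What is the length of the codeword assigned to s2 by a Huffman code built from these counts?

5

Repeatedly merge the two smallest:
s2(5) + s5(14) → 19
19 + s1(21) → 40
s6(23) + s7(24) → 47
40 + s4(46) → 86
47 + 86 → 133
s3(105) + 133 → 238
s2's leaf is at depth 5, giving a 5-bit codeword.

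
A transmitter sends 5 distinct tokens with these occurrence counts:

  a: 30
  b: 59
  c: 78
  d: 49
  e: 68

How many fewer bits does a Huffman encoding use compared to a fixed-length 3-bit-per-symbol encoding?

Fixed-length: 3 bits × 284 symbols = 852 bits.
Huffman merges:
merge a(30) and d(49): 79
merge b(59) and e(68): 127
merge c(78) and 79: 157
merge 127 and 157: 284
Huffman total = 79 + 127 + 157 + 284 = 647 bits.
Saving = 852 − 647 = 205 bits.

205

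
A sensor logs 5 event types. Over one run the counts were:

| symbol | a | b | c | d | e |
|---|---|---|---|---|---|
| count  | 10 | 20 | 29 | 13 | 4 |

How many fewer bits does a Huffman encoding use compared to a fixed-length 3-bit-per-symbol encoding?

64

Fixed-length: 3 bits × 76 symbols = 228 bits.
Huffman merges:
combine e(4), a(10) → 14
combine d(13), 14 → 27
combine b(20), 27 → 47
combine c(29), 47 → 76
Huffman total = 14 + 27 + 47 + 76 = 164 bits.
Saving = 228 − 164 = 64 bits.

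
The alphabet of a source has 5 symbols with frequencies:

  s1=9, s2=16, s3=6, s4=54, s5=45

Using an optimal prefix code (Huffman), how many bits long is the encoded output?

Merge the two smallest weights repeatedly:
combine s3(6), s1(9) → 15
combine 15, s2(16) → 31
combine 31, s5(45) → 76
combine s4(54), 76 → 130
Each symbol's bit-cost is frequency × depth; summing gives 252 bits (equivalently 15 + 31 + 76 + 130).

252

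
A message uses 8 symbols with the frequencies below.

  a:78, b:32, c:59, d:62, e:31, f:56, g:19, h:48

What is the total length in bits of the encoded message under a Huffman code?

1127

Build the Huffman tree bottom-up:
g(19) + e(31) → 50
b(32) + h(48) → 80
50 + f(56) → 106
c(59) + d(62) → 121
a(78) + 80 → 158
106 + 121 → 227
158 + 227 → 385
Total encoded bits = sum of merged weights = 50 + 80 + 106 + 121 + 158 + 227 + 385 = 1127.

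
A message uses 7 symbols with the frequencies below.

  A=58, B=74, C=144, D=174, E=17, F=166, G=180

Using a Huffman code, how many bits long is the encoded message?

2143

Greedily combine the two least-frequent nodes:
merge E(17) and A(58): 75
merge B(74) and 75: 149
merge C(144) and 149: 293
merge F(166) and D(174): 340
merge G(180) and 293: 473
merge 340 and 473: 813
Total encoded bits = sum of merged weights = 75 + 149 + 293 + 340 + 473 + 813 = 2143.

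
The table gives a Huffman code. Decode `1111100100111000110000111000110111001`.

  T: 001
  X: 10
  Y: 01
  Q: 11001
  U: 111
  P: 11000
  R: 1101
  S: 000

Read left to right; each codeword is recognised as soon as it completes (prefix code):
  111→U | 11001→Q | 001→T | 11000→P | 11000→P | 01→Y | 11000→P | 1101→R | 11001→Q
Decoded message: UQTPPYPRQ

UQTPPYPRQ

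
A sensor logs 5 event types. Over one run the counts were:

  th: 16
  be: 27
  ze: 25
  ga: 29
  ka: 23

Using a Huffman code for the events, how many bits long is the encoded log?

279

Build the Huffman tree bottom-up:
combine th(16), ka(23) → 39
combine ze(25), be(27) → 52
combine ga(29), 39 → 68
combine 52, 68 → 120
Each symbol's bit-cost is frequency × depth; summing gives 279 bits (equivalently 39 + 52 + 68 + 120).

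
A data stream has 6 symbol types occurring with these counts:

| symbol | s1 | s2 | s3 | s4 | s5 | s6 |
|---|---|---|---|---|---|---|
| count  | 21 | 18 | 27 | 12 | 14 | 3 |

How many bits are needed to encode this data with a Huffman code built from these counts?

Merge the two smallest weights repeatedly:
merge s6(3) and s4(12): 15
merge s5(14) and 15: 29
merge s2(18) and s1(21): 39
merge s3(27) and 29: 56
merge 39 and 56: 95
Each symbol's bit-cost is frequency × depth; summing gives 234 bits (equivalently 15 + 29 + 39 + 56 + 95).

234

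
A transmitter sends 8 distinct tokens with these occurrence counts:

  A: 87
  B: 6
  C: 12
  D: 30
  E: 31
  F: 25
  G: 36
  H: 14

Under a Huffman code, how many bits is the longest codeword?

Merge the two lowest-weight nodes at each step:
combine B(6), C(12) → 18
combine H(14), 18 → 32
combine F(25), D(30) → 55
combine E(31), 32 → 63
combine G(36), 55 → 91
combine 63, A(87) → 150
combine 91, 150 → 241
Maximum depth reached is 5.

5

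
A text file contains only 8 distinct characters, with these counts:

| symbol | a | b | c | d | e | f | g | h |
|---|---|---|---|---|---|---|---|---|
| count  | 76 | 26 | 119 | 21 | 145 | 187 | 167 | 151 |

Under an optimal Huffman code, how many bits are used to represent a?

Repeatedly merge the two smallest:
combine d(21), b(26) → 47
combine 47, a(76) → 123
combine c(119), 123 → 242
combine e(145), h(151) → 296
combine g(167), f(187) → 354
combine 242, 296 → 538
combine 354, 538 → 892
a sits 4 levels below the root, so its codeword is 4 bits.

4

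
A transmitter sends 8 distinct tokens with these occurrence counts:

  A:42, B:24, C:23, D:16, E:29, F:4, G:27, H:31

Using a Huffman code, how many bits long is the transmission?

Greedily combine the two least-frequent nodes:
merge F(4) and D(16): 20
merge 20 and C(23): 43
merge B(24) and G(27): 51
merge E(29) and H(31): 60
merge A(42) and 43: 85
merge 51 and 60: 111
merge 85 and 111: 196
Total encoded bits = sum of merged weights = 20 + 43 + 51 + 60 + 85 + 111 + 196 = 566.

566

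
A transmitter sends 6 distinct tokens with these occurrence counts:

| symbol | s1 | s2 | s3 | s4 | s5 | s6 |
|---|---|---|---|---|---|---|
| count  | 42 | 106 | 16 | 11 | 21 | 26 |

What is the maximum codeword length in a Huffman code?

4

Merge the two lowest-weight nodes at each step:
merge s4(11) and s3(16): 27
merge s5(21) and s6(26): 47
merge 27 and s1(42): 69
merge 47 and 69: 116
merge s2(106) and 116: 222
The first pair merged (s4, s3) ends up deepest, at depth 4.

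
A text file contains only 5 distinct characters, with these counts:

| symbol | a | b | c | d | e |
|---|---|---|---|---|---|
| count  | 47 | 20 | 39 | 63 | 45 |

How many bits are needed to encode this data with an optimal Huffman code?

Merge the two smallest weights repeatedly:
b(20) + c(39) → 59
e(45) + a(47) → 92
59 + d(63) → 122
92 + 122 → 214
Each symbol's bit-cost is frequency × depth; summing gives 487 bits (equivalently 59 + 92 + 122 + 214).

487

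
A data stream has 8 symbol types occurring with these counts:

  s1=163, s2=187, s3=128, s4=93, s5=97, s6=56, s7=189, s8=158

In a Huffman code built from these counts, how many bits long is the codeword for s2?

Build the tree from the bottom:
merge s6(56) and s4(93): 149
merge s5(97) and s3(128): 225
merge 149 and s8(158): 307
merge s1(163) and s2(187): 350
merge s7(189) and 225: 414
merge 307 and 350: 657
merge 414 and 657: 1071
The subtree containing s2 is merged 3 times, so code length = 3.

3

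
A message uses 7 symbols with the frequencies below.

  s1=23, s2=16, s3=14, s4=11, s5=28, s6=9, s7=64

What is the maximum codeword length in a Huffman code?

4

Merge the two lowest-weight nodes at each step:
s6(9) + s4(11) → 20
s3(14) + s2(16) → 30
20 + s1(23) → 43
s5(28) + 30 → 58
43 + 58 → 101
s7(64) + 101 → 165
The first pair merged (s6, s4) ends up deepest, at depth 4.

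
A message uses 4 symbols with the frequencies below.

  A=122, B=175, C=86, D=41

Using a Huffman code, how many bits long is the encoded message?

800

Greedily combine the two least-frequent nodes:
D(41) + C(86) → 127
A(122) + 127 → 249
B(175) + 249 → 424
The encoded length is the sum of every internal node's weight: 127 + 249 + 424 = 800 bits.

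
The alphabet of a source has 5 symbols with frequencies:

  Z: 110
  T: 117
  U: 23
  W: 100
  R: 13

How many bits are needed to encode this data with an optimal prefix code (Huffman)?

762

Greedily combine the two least-frequent nodes:
combine R(13), U(23) → 36
combine 36, W(100) → 136
combine Z(110), T(117) → 227
combine 136, 227 → 363
Total encoded bits = sum of merged weights = 36 + 136 + 227 + 363 = 762.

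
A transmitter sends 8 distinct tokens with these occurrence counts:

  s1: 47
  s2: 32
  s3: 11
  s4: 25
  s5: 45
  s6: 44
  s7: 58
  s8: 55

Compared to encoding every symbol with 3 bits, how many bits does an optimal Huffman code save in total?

22

Fixed-length: 3 bits × 317 symbols = 951 bits.
Huffman merges:
combine s3(11), s4(25) → 36
combine s2(32), 36 → 68
combine s6(44), s5(45) → 89
combine s1(47), s8(55) → 102
combine s7(58), 68 → 126
combine 89, 102 → 191
combine 126, 191 → 317
Huffman total = 36 + 68 + 89 + 102 + 126 + 191 + 317 = 929 bits.
Saving = 951 − 929 = 22 bits.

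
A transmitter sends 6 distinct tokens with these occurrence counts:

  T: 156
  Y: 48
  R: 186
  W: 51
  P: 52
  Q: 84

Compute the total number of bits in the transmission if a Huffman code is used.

Merge the two smallest weights repeatedly:
combine Y(48), W(51) → 99
combine P(52), Q(84) → 136
combine 99, 136 → 235
combine T(156), R(186) → 342
combine 235, 342 → 577
Each symbol's bit-cost is frequency × depth; summing gives 1389 bits (equivalently 99 + 136 + 235 + 342 + 577).

1389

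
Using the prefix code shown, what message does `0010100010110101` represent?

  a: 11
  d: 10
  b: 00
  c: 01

Read left to right; each codeword is recognised as soon as it completes (prefix code):
  00→b | 10→d | 10→d | 00→b | 10→d | 11→a | 01→c | 01→c
Decoded message: bddbdacc

bddbdacc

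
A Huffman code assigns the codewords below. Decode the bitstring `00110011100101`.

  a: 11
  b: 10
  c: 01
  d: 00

Read left to right; each codeword is recognised as soon as it completes (prefix code):
  00→d | 11→a | 00→d | 11→a | 10→b | 01→c | 01→c
Decoded message: dadabcc

dadabcc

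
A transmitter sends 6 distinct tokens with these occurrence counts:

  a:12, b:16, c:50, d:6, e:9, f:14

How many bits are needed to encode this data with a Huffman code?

236

Greedily combine the two least-frequent nodes:
merge d(6) and e(9): 15
merge a(12) and f(14): 26
merge 15 and b(16): 31
merge 26 and 31: 57
merge c(50) and 57: 107
Each symbol's bit-cost is frequency × depth; summing gives 236 bits (equivalently 15 + 26 + 31 + 57 + 107).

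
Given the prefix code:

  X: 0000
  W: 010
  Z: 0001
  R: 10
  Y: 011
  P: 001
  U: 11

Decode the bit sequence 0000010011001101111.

XWYPRUU

Read left to right; each codeword is recognised as soon as it completes (prefix code):
  0000→X | 010→W | 011→Y | 001→P | 10→R | 11→U | 11→U
Decoded message: XWYPRUU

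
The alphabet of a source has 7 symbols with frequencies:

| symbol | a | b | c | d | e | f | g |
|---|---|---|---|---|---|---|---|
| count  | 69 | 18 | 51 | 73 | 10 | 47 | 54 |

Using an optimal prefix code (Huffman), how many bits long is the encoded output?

852

Build the Huffman tree bottom-up:
e(10) + b(18) → 28
28 + f(47) → 75
c(51) + g(54) → 105
a(69) + d(73) → 142
75 + 105 → 180
142 + 180 → 322
The encoded length is the sum of every internal node's weight: 28 + 75 + 105 + 142 + 180 + 322 = 852 bits.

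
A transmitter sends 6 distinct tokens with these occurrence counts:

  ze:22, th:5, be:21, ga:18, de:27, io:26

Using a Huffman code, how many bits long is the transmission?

Build the Huffman tree bottom-up:
combine th(5), ga(18) → 23
combine be(21), ze(22) → 43
combine 23, io(26) → 49
combine de(27), 43 → 70
combine 49, 70 → 119
Total encoded bits = sum of merged weights = 23 + 43 + 49 + 70 + 119 = 304.

304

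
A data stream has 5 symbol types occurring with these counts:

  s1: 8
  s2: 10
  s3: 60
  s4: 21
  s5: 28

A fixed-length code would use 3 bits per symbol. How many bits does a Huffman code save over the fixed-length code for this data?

130

Fixed-length: 3 bits × 127 symbols = 381 bits.
Huffman merges:
s1(8) + s2(10) → 18
18 + s4(21) → 39
s5(28) + 39 → 67
s3(60) + 67 → 127
Huffman total = 18 + 39 + 67 + 127 = 251 bits.
Saving = 381 − 251 = 130 bits.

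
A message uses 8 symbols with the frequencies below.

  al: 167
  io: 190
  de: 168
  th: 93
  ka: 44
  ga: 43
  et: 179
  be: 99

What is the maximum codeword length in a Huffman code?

Merge the two lowest-weight nodes at each step:
merge ga(43) and ka(44): 87
merge 87 and th(93): 180
merge be(99) and al(167): 266
merge de(168) and et(179): 347
merge 180 and io(190): 370
merge 266 and 347: 613
merge 370 and 613: 983
The first pair merged (ga, ka) ends up deepest, at depth 4.

4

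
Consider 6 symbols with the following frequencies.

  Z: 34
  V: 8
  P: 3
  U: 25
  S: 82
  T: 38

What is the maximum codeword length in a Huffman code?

5

Merge the two lowest-weight nodes at each step:
P(3) + V(8) → 11
11 + U(25) → 36
Z(34) + 36 → 70
T(38) + 70 → 108
S(82) + 108 → 190
The first pair merged (P, V) ends up deepest, at depth 5.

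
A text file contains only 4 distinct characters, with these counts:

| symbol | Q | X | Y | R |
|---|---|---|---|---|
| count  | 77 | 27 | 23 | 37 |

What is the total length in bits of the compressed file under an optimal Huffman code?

Merge the two smallest weights repeatedly:
Y(23) + X(27) → 50
R(37) + 50 → 87
Q(77) + 87 → 164
The encoded length is the sum of every internal node's weight: 50 + 87 + 164 = 301 bits.

301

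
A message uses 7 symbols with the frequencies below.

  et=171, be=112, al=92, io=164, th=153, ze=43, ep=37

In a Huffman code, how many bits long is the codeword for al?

Repeatedly merge the two smallest:
combine ep(37), ze(43) → 80
combine 80, al(92) → 172
combine be(112), th(153) → 265
combine io(164), et(171) → 335
combine 172, 265 → 437
combine 335, 437 → 772
al sits 3 levels below the root, so its codeword is 3 bits.

3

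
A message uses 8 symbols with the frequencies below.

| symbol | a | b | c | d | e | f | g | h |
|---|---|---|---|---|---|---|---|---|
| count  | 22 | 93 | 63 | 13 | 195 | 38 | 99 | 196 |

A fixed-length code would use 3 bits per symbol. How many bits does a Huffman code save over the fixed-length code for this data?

Fixed-length: 3 bits × 719 symbols = 2157 bits.
Huffman merges:
combine d(13), a(22) → 35
combine 35, f(38) → 73
combine c(63), 73 → 136
combine b(93), g(99) → 192
combine 136, 192 → 328
combine e(195), h(196) → 391
combine 328, 391 → 719
Huffman total = 35 + 73 + 136 + 192 + 328 + 391 + 719 = 1874 bits.
Saving = 2157 − 1874 = 283 bits.

283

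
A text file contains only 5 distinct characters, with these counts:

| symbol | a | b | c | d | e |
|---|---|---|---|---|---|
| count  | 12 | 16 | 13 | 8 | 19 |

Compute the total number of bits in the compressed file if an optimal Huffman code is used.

156

Greedily combine the two least-frequent nodes:
d(8) + a(12) → 20
c(13) + b(16) → 29
e(19) + 20 → 39
29 + 39 → 68
Total encoded bits = sum of merged weights = 20 + 29 + 39 + 68 = 156.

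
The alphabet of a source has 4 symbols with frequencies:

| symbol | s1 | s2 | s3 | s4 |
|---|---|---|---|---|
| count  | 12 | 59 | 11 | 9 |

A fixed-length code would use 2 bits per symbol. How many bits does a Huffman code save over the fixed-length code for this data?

Fixed-length: 2 bits × 91 symbols = 182 bits.
Huffman merges:
s4(9) + s3(11) → 20
s1(12) + 20 → 32
32 + s2(59) → 91
Huffman total = 20 + 32 + 91 = 143 bits.
Saving = 182 − 143 = 39 bits.

39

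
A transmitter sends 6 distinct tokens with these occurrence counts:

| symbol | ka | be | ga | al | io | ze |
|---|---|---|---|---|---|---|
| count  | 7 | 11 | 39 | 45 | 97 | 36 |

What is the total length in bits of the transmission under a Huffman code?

529

Merge the two smallest weights repeatedly:
merge ka(7) and be(11): 18
merge 18 and ze(36): 54
merge ga(39) and al(45): 84
merge 54 and 84: 138
merge io(97) and 138: 235
Total encoded bits = sum of merged weights = 18 + 54 + 84 + 138 + 235 = 529.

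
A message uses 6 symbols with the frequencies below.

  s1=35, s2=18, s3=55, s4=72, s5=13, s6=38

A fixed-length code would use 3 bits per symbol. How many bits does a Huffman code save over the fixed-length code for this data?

134

Fixed-length: 3 bits × 231 symbols = 693 bits.
Huffman merges:
merge s5(13) and s2(18): 31
merge 31 and s1(35): 66
merge s6(38) and s3(55): 93
merge 66 and s4(72): 138
merge 93 and 138: 231
Huffman total = 31 + 66 + 93 + 138 + 231 = 559 bits.
Saving = 693 − 559 = 134 bits.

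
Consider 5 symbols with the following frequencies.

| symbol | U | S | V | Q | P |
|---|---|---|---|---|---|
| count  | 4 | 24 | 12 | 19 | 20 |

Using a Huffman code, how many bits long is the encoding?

174

Greedily combine the two least-frequent nodes:
U(4) + V(12) → 16
16 + Q(19) → 35
P(20) + S(24) → 44
35 + 44 → 79
The encoded length is the sum of every internal node's weight: 16 + 35 + 44 + 79 = 174 bits.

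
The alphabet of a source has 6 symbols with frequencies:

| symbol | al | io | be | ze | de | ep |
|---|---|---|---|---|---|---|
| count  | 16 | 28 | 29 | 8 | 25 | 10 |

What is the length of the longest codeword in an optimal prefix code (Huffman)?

Merge the two lowest-weight nodes at each step:
ze(8) + ep(10) → 18
al(16) + 18 → 34
de(25) + io(28) → 53
be(29) + 34 → 63
53 + 63 → 116
Maximum depth reached is 4.

4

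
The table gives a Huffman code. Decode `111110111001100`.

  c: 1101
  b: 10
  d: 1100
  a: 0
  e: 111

ecdd

Read left to right; each codeword is recognised as soon as it completes (prefix code):
  111→e | 1101→c | 1100→d | 1100→d
Decoded message: ecdd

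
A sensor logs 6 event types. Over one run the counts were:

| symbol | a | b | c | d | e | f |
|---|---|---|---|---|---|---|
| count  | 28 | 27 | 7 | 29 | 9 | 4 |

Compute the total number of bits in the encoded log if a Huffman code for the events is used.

Merge the two smallest weights repeatedly:
merge f(4) and c(7): 11
merge e(9) and 11: 20
merge 20 and b(27): 47
merge a(28) and d(29): 57
merge 47 and 57: 104
Each symbol's bit-cost is frequency × depth; summing gives 239 bits (equivalently 11 + 20 + 47 + 57 + 104).

239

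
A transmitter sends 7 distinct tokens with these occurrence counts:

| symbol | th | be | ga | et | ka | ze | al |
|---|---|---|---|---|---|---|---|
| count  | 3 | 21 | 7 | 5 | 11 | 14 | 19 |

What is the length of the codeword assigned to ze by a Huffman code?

3

Build the tree from the bottom:
merge th(3) and et(5): 8
merge ga(7) and 8: 15
merge ka(11) and ze(14): 25
merge 15 and al(19): 34
merge be(21) and 25: 46
merge 34 and 46: 80
The subtree containing ze is merged 3 times, so code length = 3.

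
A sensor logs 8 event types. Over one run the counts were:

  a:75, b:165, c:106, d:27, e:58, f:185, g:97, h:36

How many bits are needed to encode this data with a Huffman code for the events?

Greedily combine the two least-frequent nodes:
combine d(27), h(36) → 63
combine e(58), 63 → 121
combine a(75), g(97) → 172
combine c(106), 121 → 227
combine b(165), 172 → 337
combine f(185), 227 → 412
combine 337, 412 → 749
The encoded length is the sum of every internal node's weight: 63 + 121 + 172 + 227 + 337 + 412 + 749 = 2081 bits.

2081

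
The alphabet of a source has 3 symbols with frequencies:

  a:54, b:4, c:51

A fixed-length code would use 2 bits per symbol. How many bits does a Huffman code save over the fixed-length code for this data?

Fixed-length: 2 bits × 109 symbols = 218 bits.
Huffman merges:
combine b(4), c(51) → 55
combine a(54), 55 → 109
Huffman total = 55 + 109 = 164 bits.
Saving = 218 − 164 = 54 bits.

54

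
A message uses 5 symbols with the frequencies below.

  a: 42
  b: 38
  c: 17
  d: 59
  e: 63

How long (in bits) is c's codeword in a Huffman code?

Huffman merges, smallest pair first:
c(17) + b(38) → 55
a(42) + 55 → 97
d(59) + e(63) → 122
97 + 122 → 219
c's leaf is at depth 3, giving a 3-bit codeword.

3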